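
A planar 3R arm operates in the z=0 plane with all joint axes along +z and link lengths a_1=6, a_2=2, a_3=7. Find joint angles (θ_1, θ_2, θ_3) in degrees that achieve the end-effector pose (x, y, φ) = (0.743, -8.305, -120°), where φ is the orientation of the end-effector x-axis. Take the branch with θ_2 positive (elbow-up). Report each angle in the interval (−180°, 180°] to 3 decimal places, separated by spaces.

wrist centre = target − a_3·(cos φ, sin φ) = (4.2430, -2.2428)
cos θ_2 = (23.0333−6²−2²)/(2·6·2) = -0.7069; θ_2 = 134.9870° (elbow-up)
β = atan2(-2.2428,4.2430) = -27.8606°; ψ = atan2(1.4145,4.5861) = 17.1418°
θ_1 = β − ψ = -45.0024°
θ_3 = φ − θ_1 − θ_2 = 150.0155° (wrapped to (-180°,180°])

-45.002 134.987 150.015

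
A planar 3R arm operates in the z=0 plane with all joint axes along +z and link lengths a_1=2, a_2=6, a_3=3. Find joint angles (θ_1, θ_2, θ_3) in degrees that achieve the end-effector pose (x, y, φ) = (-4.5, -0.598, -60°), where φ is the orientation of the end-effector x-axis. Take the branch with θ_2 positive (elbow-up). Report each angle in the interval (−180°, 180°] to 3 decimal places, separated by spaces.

90.000 89.999 120.001

wrist centre = target − a_3·(cos φ, sin φ) = (-6.0000, 2.0001)
cos θ_2 = (40.0003−2²−6²)/(2·2·6) = 0.0000; θ_2 = 89.9993° (elbow-up)
β = atan2(2.0001,-6.0000) = 161.5644°; ψ = atan2(6.0000,2.0001) = 71.5644°
θ_1 = β − ψ = 90.0000°
θ_3 = φ − θ_1 − θ_2 = 120.0007° (wrapped to (-180°,180°])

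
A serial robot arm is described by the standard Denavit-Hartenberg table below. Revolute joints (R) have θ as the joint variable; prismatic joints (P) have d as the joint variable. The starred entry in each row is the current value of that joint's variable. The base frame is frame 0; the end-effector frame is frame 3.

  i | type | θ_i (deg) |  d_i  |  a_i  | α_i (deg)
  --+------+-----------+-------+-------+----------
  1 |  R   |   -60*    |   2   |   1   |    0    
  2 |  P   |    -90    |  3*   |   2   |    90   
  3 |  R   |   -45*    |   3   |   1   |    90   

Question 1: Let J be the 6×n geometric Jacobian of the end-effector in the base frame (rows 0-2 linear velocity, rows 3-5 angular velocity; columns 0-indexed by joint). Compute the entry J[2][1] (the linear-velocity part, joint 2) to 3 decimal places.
prismatic axis z_1 = (0.0000,0.0000,1.0000)
J_v[:, 1] = z_1; J_ω[:, 1] = (0,0,0)
entry J[2][1] = 1.0000

1.000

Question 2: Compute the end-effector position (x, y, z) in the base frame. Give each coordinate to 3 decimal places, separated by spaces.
after link 1: o_1 = (0.5000, -0.8660, 2.0000)
after link 2: o_2 = (-1.2321, -1.8660, 5.0000)
after link 3: o_3 = (-3.3444, 0.3785, 4.2929)

-3.344 0.378 4.293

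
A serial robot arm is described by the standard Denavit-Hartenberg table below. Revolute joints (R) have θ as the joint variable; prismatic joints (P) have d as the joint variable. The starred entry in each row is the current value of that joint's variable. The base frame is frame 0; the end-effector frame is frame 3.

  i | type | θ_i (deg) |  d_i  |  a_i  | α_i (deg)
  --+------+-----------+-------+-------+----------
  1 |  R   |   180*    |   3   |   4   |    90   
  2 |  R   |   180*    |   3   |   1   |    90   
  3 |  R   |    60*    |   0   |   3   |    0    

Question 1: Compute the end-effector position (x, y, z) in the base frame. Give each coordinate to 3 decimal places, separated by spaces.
after link 1: o_1 = (-4.0000, 0.0000, 3.0000)
after link 2: o_2 = (-3.0000, 3.0000, 3.0000)
after link 3: o_3 = (-1.5000, 5.5981, 3.0000)

-1.500 5.598 3.000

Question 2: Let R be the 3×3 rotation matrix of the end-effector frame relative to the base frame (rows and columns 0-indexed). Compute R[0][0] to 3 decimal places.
End-effector x-axis (col 0 of R) = (0.5000,0.8660,0.0000)
R[0][0] = 0.5000

0.500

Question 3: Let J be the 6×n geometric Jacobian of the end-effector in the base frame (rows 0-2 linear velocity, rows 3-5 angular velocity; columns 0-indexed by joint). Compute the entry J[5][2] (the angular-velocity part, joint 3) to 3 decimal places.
1.000

axis z_2 = (-0.0000,0.0000,1.0000); lever o_n−o_2 = (1.5000,2.5981,0.0000)
cross product → J_v[:, 2] = (-2.5981,1.5000,-0.0000)
J_ω[:, 2] = z_2
entry J[5][2] = 1.0000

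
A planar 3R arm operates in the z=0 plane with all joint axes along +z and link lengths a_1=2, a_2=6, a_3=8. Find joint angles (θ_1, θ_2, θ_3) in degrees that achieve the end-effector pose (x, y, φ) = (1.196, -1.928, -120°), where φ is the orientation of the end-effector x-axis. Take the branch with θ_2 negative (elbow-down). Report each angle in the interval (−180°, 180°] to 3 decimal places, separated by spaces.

90.001 -59.999 -150.002

wrist centre = target − a_3·(cos φ, sin φ) = (5.1960, 5.0002)
cos θ_2 = (52.0004−2²−6²)/(2·2·6) = 0.5000; θ_2 = -59.9988° (elbow-down)
β = atan2(5.0002,5.1960) = 43.8999°; ψ = atan2(-5.1961,5.0001) = -46.1011°
θ_1 = β − ψ = 90.0010°
θ_3 = φ − θ_1 − θ_2 = -150.0022° (wrapped to (-180°,180°])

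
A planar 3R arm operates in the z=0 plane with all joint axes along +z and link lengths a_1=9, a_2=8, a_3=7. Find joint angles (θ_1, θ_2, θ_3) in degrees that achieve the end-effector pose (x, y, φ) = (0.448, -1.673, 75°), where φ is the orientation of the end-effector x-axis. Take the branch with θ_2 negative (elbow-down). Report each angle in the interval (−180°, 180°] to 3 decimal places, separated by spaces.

-45.002 -120.000 -119.998

wrist centre = target − a_3·(cos φ, sin φ) = (-1.3637, -8.4345)
cos θ_2 = (73.0002−9²−8²)/(2·9·8) = -0.5000; θ_2 = -119.9999° (elbow-down)
β = atan2(-8.4345,-1.3637) = -99.1844°; ψ = atan2(-6.9282,5.0000) = -54.1824°
θ_1 = β − ψ = -45.0020°
θ_3 = φ − θ_1 − θ_2 = -119.9981° (wrapped to (-180°,180°])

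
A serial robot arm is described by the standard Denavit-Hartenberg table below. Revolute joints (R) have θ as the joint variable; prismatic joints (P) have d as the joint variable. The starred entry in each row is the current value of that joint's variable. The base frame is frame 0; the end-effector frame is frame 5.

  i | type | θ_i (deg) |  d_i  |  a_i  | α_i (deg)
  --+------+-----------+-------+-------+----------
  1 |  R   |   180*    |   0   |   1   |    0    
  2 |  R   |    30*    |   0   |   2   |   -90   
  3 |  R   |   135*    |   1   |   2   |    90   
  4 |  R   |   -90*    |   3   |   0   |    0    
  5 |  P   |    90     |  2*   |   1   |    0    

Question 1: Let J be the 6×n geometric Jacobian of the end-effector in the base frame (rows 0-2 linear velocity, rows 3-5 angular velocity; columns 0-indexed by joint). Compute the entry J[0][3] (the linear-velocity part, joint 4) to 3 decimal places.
0.500

axis z_3 = (-0.6124,-0.3536,-0.7071); lever o_n−o_3 = (-2.4495,-1.4142,-4.2426)
cross product → J_v[:, 3] = (0.5000,-0.8660,0.0000)
J_ω[:, 3] = z_3
entry J[0][3] = 0.5000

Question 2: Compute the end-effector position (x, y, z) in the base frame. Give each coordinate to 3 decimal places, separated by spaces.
-3.457 -2.573 -5.657

after link 1: o_1 = (-1.0000, 0.0000, 0.0000)
after link 2: o_2 = (-2.7321, -1.0000, 0.0000)
after link 3: o_3 = (-1.0073, -1.1589, -1.4142)
after link 4: o_4 = (-2.8444, -2.2196, -3.5355)
after link 5: o_5 = (-3.4568, -2.5731, -5.6569)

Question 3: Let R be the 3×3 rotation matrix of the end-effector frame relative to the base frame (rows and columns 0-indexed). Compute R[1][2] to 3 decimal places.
-0.354

End-effector z-axis (col 2 of R) = (-0.6124,-0.3536,-0.7071)
R[1][2] = -0.3536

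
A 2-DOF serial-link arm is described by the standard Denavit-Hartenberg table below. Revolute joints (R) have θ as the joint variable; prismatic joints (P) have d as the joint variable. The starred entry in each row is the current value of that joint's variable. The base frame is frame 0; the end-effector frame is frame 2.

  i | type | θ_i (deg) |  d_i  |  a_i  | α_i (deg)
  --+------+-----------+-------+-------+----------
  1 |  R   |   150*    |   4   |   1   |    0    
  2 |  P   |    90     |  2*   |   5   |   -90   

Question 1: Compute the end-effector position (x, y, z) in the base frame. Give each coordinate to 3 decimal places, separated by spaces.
after link 1: o_1 = (-0.8660, 0.5000, 4.0000)
after link 2: o_2 = (-3.3660, -3.8301, 6.0000)

-3.366 -3.830 6.000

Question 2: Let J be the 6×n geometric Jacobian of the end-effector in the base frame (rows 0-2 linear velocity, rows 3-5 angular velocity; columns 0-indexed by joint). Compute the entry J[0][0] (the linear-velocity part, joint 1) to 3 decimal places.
3.830

axis z_0 = ẑ; lever o_n−o_0 = (-3.3660,-3.8301,6.0000)
cross product → J_v[:, 0] = (3.8301,-3.3660,0.0000)
J_ω[:, 0] = z_0
entry J[0][0] = 3.8301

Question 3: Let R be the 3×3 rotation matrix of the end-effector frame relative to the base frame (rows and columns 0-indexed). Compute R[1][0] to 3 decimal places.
End-effector x-axis (col 0 of R) = (-0.5000,-0.8660,0.0000)
R[1][0] = -0.8660

-0.866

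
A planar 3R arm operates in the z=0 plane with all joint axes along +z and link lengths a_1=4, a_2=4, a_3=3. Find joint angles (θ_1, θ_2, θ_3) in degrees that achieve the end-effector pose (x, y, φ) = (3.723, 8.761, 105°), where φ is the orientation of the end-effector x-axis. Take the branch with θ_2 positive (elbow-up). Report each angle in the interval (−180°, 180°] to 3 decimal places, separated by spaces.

29.991 45.012 29.997

wrist centre = target − a_3·(cos φ, sin φ) = (4.4995, 5.8632)
cos θ_2 = (54.6225−4²−4²)/(2·4·4) = 0.7070; θ_2 = 45.0125° (elbow-up)
β = atan2(5.8632,4.4995) = 52.4972°; ψ = atan2(2.8290,6.8278) = 22.5062°
θ_1 = β − ψ = 29.9910°
θ_3 = φ − θ_1 − θ_2 = 29.9965° (wrapped to (-180°,180°])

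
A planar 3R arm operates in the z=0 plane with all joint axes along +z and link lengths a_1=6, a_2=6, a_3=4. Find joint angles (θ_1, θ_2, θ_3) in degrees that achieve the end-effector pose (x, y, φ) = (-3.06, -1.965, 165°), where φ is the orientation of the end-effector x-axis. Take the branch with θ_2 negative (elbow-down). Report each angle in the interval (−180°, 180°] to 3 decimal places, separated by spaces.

-0.005 -149.998 -44.997

wrist centre = target − a_3·(cos φ, sin φ) = (0.8037, -3.0003)
cos θ_2 = (9.6476−6²−6²)/(2·6·6) = -0.8660; θ_2 = -149.9977° (elbow-down)
β = atan2(-3.0003,0.8037) = -75.0039°; ψ = atan2(-3.0002,0.8040) = -74.9989°
θ_1 = β − ψ = -0.0050°
θ_3 = φ − θ_1 − θ_2 = -44.9972° (wrapped to (-180°,180°])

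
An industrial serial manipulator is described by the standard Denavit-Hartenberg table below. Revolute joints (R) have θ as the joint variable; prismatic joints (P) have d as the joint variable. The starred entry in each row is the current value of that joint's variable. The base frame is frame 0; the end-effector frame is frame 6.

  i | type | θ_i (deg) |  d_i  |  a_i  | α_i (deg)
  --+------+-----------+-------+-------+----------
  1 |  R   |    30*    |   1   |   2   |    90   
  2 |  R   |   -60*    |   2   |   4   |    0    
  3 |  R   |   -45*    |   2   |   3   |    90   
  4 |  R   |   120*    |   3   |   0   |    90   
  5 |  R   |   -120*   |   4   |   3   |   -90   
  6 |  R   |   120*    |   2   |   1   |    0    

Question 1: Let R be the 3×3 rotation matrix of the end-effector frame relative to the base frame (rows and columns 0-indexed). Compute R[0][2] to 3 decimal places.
0.890

End-effector z-axis (col 2 of R) = (0.8903,-0.3520,0.2888)
R[0][2] = 0.8903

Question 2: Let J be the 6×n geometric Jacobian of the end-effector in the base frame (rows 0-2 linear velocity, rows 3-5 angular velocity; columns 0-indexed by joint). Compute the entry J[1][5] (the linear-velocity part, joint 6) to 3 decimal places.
axis z_5 = (0.8903,-0.3520,0.2888); lever o_n−o_5 = (1.5063,-0.6124,1.5350)
cross product → J_v[:, 5] = (-0.3634,-0.9315,-0.0150)
J_ω[:, 5] = z_5
entry J[1][5] = -0.9315

-0.932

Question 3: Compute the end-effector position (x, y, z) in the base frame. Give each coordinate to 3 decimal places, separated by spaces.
5.368 -3.811 -7.793

after link 1: o_1 = (1.7321, 1.0000, 1.0000)
after link 2: o_2 = (4.4641, 0.2679, -2.4641)
after link 3: o_3 = (4.7917, -1.8523, -5.3619)
after link 4: o_4 = (2.2821, -3.3012, -4.5854)
after link 5: o_5 = (3.8614, -3.1988, -9.3284)
after link 6: o_6 = (5.3677, -3.8112, -7.7934)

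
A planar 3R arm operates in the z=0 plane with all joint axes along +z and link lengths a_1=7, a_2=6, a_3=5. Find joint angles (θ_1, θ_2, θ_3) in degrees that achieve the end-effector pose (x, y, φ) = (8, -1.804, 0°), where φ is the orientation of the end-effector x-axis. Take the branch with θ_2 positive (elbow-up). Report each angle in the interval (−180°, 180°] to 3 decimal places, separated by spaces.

-90.002 149.999 -59.997

wrist centre = target − a_3·(cos φ, sin φ) = (3.0000, -1.8040)
cos θ_2 = (12.2544−7²−6²)/(2·7·6) = -0.8660; θ_2 = 149.9992° (elbow-up)
β = atan2(-1.8040,3.0000) = -31.0199°; ψ = atan2(3.0001,1.8039) = 58.9823°
θ_1 = β − ψ = -90.0022°
θ_3 = φ − θ_1 − θ_2 = -59.9971° (wrapped to (-180°,180°])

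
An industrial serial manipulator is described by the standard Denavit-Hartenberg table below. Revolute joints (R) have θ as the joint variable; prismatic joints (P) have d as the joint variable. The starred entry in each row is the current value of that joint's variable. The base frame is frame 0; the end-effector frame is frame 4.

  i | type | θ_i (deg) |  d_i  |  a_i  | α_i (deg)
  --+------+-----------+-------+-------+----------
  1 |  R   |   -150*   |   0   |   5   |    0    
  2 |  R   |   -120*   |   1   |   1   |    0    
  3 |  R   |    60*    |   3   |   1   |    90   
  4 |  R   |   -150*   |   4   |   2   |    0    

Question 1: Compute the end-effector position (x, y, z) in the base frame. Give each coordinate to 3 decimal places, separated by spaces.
-1.696 1.598 3.000

after link 1: o_1 = (-4.3301, -2.5000, 0.0000)
after link 2: o_2 = (-4.3301, -1.5000, 1.0000)
after link 3: o_3 = (-5.1962, -1.0000, 4.0000)
after link 4: o_4 = (-1.6962, 1.5981, 3.0000)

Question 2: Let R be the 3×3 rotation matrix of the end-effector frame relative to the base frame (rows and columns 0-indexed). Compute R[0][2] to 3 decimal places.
End-effector z-axis (col 2 of R) = (0.5000,0.8660,0.0000)
R[0][2] = 0.5000

0.500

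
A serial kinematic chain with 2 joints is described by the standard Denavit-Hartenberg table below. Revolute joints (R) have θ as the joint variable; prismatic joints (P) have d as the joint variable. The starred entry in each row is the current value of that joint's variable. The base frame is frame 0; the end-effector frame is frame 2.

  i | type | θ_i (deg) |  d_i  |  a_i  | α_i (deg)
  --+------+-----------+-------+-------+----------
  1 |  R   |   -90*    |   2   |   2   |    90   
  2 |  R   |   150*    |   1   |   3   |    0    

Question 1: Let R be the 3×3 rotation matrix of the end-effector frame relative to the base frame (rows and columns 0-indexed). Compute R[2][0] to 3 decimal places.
End-effector x-axis (col 0 of R) = (-0.0000,0.8660,0.5000)
R[2][0] = 0.5000

0.500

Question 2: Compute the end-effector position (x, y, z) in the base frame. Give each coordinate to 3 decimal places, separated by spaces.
after link 1: o_1 = (0.0000, -2.0000, 2.0000)
after link 2: o_2 = (-1.0000, 0.5981, 3.5000)

-1.000 0.598 3.500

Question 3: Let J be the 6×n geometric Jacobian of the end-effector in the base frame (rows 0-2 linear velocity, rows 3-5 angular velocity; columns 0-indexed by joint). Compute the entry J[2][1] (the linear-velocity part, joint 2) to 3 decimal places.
axis z_1 = (-1.0000,-0.0000,0.0000); lever o_n−o_1 = (-1.0000,2.5981,1.5000)
cross product → J_v[:, 1] = (-0.0000,1.5000,-2.5981)
J_ω[:, 1] = z_1
entry J[2][1] = -2.5981

-2.598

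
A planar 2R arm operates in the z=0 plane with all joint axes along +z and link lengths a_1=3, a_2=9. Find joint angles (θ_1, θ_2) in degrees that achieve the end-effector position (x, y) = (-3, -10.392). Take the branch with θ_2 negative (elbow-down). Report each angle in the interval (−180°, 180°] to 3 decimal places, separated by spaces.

cos θ_2 = (116.9937−3²−9²)/(2·3·9) = 0.4999; θ_2 = -60.0078° (elbow-down)
β = atan2(-10.3920,-3.0000) = -106.1026°; ψ = atan2(-7.7948,7.4989) = -46.1084°
θ_1 = β − ψ = -59.9942°

-59.994 -60.008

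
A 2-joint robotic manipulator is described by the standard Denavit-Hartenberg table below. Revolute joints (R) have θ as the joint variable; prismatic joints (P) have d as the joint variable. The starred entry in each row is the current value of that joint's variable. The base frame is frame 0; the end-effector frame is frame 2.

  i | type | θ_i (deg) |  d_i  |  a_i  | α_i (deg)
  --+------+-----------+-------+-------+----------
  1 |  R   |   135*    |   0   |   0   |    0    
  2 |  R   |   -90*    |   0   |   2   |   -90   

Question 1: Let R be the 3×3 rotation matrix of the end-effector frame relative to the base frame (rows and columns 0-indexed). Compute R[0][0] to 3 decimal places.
0.707

End-effector x-axis (col 0 of R) = (0.7071,0.7071,0.0000)
R[0][0] = 0.7071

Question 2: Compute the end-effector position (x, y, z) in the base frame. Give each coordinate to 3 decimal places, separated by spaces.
1.414 1.414 0.000

after link 1: o_1 = (0.0000, 0.0000, 0.0000)
after link 2: o_2 = (1.4142, 1.4142, 0.0000)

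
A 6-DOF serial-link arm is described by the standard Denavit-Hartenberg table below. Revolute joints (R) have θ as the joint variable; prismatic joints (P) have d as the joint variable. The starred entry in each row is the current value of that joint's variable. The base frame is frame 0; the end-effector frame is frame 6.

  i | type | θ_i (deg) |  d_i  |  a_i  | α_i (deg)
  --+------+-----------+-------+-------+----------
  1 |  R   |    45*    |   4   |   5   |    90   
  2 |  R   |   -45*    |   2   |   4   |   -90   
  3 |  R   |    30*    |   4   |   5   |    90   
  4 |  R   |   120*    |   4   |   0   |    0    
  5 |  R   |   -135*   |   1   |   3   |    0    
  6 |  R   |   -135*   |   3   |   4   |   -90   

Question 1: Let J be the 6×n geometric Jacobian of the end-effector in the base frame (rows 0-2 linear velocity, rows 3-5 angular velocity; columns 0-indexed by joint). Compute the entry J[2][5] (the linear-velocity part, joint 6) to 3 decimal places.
axis z_5 = (0.8624,-0.3624,-0.3536); lever o_n−o_5 = (1.3119,-4.8119,-0.3536)
cross product → J_v[:, 5] = (-1.5731,-0.1589,-3.6742)
J_ω[:, 5] = z_5
entry J[2][5] = -3.6742

-3.674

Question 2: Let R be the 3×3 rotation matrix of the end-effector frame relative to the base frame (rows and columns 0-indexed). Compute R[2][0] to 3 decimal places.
End-effector x-axis (col 0 of R) = (-0.3188,-0.9312,0.1768)
R[2][0] = 0.1768

0.177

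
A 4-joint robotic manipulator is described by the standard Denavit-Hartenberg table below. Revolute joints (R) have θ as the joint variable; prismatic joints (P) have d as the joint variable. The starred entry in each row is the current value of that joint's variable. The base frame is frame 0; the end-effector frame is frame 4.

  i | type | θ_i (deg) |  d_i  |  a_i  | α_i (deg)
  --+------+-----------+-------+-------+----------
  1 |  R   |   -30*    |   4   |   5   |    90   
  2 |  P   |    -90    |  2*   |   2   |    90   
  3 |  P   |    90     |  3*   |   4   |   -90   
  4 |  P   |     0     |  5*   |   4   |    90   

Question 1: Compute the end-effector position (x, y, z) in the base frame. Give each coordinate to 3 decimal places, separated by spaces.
-3.268 -9.660 7.000

after link 1: o_1 = (4.3301, -2.5000, 4.0000)
after link 2: o_2 = (3.3301, -4.2321, 2.0000)
after link 3: o_3 = (-1.2679, -6.1962, 2.0000)
after link 4: o_4 = (-3.2679, -9.6603, 7.0000)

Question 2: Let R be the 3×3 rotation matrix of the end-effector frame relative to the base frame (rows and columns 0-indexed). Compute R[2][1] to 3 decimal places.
End-effector y-axis (col 1 of R) = (-0.0000,0.0000,1.0000)
R[2][1] = 1.0000

1.000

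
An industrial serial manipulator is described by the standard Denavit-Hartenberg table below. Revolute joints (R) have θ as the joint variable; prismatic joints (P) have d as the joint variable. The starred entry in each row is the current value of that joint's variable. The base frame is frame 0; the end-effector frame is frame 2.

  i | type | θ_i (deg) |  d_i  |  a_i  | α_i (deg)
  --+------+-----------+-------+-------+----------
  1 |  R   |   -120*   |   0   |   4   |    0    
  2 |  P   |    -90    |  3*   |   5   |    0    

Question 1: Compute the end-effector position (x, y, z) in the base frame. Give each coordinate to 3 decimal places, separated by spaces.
-6.330 -0.964 3.000

after link 1: o_1 = (-2.0000, -3.4641, 0.0000)
after link 2: o_2 = (-6.3301, -0.9641, 3.0000)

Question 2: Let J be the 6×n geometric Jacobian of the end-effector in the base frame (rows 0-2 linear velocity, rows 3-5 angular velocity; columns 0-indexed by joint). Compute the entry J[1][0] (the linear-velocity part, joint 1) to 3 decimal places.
axis z_0 = ẑ; lever o_n−o_0 = (-6.3301,-0.9641,3.0000)
cross product → J_v[:, 0] = (0.9641,-6.3301,0.0000)
J_ω[:, 0] = z_0
entry J[1][0] = -6.3301

-6.330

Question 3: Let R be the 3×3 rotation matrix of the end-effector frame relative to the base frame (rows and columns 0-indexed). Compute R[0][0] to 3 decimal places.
End-effector x-axis (col 0 of R) = (-0.8660,0.5000,0.0000)
R[0][0] = -0.8660

-0.866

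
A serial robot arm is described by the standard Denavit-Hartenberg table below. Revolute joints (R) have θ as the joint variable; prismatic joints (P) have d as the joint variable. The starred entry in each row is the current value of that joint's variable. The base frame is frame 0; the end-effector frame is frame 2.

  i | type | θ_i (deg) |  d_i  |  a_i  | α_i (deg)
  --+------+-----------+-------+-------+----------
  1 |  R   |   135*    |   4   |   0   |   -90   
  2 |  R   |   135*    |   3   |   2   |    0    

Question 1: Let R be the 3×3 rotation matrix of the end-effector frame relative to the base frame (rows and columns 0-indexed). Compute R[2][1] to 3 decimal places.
End-effector y-axis (col 1 of R) = (0.5000,-0.5000,0.7071)
R[2][1] = 0.7071

0.707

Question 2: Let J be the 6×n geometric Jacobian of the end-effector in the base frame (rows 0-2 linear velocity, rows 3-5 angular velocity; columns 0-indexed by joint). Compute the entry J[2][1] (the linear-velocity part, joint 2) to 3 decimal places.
1.414

axis z_1 = (-0.7071,-0.7071,0.0000); lever o_n−o_1 = (-1.1213,-3.1213,-1.4142)
cross product → J_v[:, 1] = (1.0000,-1.0000,1.4142)
J_ω[:, 1] = z_1
entry J[2][1] = 1.4142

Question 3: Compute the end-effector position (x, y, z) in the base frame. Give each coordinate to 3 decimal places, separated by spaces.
-1.121 -3.121 2.586

after link 1: o_1 = (0.0000, 0.0000, 4.0000)
after link 2: o_2 = (-1.1213, -3.1213, 2.5858)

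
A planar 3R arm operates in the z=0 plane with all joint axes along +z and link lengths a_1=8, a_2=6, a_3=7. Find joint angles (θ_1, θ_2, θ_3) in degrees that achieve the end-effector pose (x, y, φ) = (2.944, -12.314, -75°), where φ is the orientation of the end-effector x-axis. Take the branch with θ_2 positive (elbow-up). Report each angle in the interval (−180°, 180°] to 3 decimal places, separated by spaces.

-126.946 135.004 -83.059

wrist centre = target − a_3·(cos φ, sin φ) = (1.1323, -5.5525)
cos θ_2 = (32.1125−8²−6²)/(2·8·6) = -0.7072; θ_2 = 135.0044° (elbow-up)
β = atan2(-5.5525,1.1323) = -78.4743°; ψ = atan2(4.2423,3.7570) = 48.4716°
θ_1 = β − ψ = -126.9459°
θ_3 = φ − θ_1 − θ_2 = -83.0585° (wrapped to (-180°,180°])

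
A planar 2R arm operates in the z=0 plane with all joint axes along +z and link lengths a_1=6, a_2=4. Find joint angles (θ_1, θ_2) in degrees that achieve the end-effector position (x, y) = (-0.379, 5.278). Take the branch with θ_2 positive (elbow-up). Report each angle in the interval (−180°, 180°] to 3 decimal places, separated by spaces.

53.214 119.999

cos θ_2 = (28.0009−6²−4²)/(2·6·4) = -0.5000; θ_2 = 119.9987° (elbow-up)
β = atan2(5.2780,-0.3790) = 94.1072°; ψ = atan2(3.4641,4.0001) = 40.8932°
θ_1 = β − ψ = 53.2140°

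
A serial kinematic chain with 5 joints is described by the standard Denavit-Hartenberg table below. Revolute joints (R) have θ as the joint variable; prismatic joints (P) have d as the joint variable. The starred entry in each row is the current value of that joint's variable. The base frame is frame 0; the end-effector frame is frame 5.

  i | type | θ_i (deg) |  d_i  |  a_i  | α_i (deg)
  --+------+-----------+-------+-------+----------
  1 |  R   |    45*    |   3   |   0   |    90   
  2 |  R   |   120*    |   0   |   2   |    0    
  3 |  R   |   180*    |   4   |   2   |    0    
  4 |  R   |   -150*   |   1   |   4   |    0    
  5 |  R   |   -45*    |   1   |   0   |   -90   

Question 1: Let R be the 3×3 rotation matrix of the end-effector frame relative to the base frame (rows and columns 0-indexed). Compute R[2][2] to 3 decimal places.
End-effector z-axis (col 2 of R) = (-0.6830,-0.6830,-0.2588)
R[2][2] = -0.2588

-0.259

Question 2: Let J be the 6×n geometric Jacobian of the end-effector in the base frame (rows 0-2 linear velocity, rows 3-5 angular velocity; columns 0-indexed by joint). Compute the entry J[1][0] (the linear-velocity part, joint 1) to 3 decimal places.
axis z_0 = ẑ; lever o_n−o_0 = (1.7932,-6.6921,5.0000)
cross product → J_v[:, 0] = (6.6921,1.7932,-0.0000)
J_ω[:, 0] = z_0
entry J[1][0] = 1.7932

1.793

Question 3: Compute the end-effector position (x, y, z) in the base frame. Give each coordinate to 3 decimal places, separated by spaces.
1.793 -6.692 5.000

after link 1: o_1 = (0.0000, 0.0000, 3.0000)
after link 2: o_2 = (-0.7071, -0.7071, 4.7321)
after link 3: o_3 = (2.8284, -2.8284, 3.0000)
after link 4: o_4 = (1.0860, -5.9850, 5.0000)
after link 5: o_5 = (1.7932, -6.6921, 5.0000)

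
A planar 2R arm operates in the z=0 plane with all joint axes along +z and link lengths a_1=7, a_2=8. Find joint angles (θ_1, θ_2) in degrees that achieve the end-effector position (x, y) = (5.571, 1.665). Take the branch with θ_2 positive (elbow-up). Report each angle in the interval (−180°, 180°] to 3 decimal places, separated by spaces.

cos θ_2 = (33.8083−7²−8²)/(2·7·8) = -0.7071; θ_2 = 134.9969° (elbow-up)
β = atan2(1.6650,5.5710) = 16.6398°; ψ = atan2(5.6572,1.3434) = 76.6410°
θ_1 = β − ψ = -60.0012°

-60.001 134.997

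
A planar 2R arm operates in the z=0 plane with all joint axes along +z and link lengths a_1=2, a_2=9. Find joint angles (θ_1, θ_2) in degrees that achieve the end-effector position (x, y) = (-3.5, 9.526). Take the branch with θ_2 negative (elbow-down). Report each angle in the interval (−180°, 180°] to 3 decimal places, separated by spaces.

160.356 -60.010

cos θ_2 = (102.9947−2²−9²)/(2·2·9) = 0.4999; θ_2 = -60.0098° (elbow-down)
β = atan2(9.5260,-3.5000) = 110.1741°; ψ = atan2(-7.7950,6.4987) = -50.1821°
θ_1 = β − ψ = 160.3562°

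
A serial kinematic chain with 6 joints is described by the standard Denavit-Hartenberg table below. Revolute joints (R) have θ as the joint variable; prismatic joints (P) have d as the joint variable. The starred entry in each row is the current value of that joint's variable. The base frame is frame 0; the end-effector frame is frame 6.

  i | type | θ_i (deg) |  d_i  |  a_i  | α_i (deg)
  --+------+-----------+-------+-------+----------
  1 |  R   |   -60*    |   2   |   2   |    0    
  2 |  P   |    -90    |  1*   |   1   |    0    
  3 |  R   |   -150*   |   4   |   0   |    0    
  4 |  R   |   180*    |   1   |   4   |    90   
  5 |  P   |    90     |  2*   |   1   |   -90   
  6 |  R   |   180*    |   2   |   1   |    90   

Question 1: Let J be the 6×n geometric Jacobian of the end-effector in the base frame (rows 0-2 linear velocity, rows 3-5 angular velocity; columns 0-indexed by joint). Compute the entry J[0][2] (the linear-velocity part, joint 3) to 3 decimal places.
axis z_2 = (0.0000,0.0000,1.0000); lever o_n−o_2 = (-2.7321,-0.7321,5.0000)
cross product → J_v[:, 2] = (0.7321,-2.7321,0.0000)
J_ω[:, 2] = z_2
entry J[0][2] = 0.7321

0.732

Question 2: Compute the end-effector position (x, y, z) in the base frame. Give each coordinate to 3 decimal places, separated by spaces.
after link 1: o_1 = (1.0000, -1.7321, 2.0000)
after link 2: o_2 = (0.1340, -2.2321, 3.0000)
after link 3: o_3 = (0.1340, -2.2321, 7.0000)
after link 4: o_4 = (-1.8660, -5.6962, 8.0000)
after link 5: o_5 = (-3.5981, -4.6962, 9.0000)
after link 6: o_6 = (-2.5981, -2.9641, 8.0000)

-2.598 -2.964 8.000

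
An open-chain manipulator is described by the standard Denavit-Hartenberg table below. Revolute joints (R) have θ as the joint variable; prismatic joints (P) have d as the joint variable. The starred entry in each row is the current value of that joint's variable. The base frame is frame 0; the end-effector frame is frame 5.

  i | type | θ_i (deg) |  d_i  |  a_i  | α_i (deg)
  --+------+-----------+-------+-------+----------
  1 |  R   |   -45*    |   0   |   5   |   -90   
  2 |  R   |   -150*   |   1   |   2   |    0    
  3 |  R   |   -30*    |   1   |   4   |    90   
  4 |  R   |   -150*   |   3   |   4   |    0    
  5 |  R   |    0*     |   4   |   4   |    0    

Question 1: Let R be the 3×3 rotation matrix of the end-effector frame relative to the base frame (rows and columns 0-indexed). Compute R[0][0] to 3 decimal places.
0.259

End-effector x-axis (col 0 of R) = (0.2588,-0.9659,-0.0000)
R[0][0] = 0.2588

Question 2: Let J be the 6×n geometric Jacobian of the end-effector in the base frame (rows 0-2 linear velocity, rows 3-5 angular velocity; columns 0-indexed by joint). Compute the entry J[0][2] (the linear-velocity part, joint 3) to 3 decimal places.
-4.950

axis z_2 = (0.7071,0.7071,0.0000); lever o_n−o_2 = (-0.0508,-4.1919,-7.0000)
cross product → J_v[:, 2] = (-4.9497,4.9497,-2.9282)
J_ω[:, 2] = z_2
entry J[0][2] = -4.9497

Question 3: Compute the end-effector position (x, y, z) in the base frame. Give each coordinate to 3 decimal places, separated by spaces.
after link 1: o_1 = (3.5355, -3.5355, 0.0000)
after link 2: o_2 = (3.0179, -1.6037, 1.0000)
after link 3: o_3 = (0.8966, 1.9319, 1.0000)
after link 4: o_4 = (1.9319, -1.9319, -2.0000)
after link 5: o_5 = (2.9671, -5.7956, -6.0000)

2.967 -5.796 -6.000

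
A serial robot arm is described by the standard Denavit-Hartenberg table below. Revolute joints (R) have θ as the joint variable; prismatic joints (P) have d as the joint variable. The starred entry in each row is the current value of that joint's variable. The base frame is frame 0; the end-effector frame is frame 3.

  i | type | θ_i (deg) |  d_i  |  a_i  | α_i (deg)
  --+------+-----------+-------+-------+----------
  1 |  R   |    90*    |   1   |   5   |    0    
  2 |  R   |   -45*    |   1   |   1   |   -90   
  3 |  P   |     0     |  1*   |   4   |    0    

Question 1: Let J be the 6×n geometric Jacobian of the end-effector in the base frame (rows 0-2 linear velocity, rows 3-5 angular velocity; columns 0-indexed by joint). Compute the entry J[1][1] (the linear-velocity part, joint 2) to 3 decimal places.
2.828

axis z_1 = (0.0000,0.0000,1.0000); lever o_n−o_1 = (2.8284,4.2426,1.0000)
cross product → J_v[:, 1] = (-4.2426,2.8284,0.0000)
J_ω[:, 1] = z_1
entry J[1][1] = 2.8284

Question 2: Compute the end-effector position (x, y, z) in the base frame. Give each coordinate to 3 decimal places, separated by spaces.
after link 1: o_1 = (0.0000, 5.0000, 1.0000)
after link 2: o_2 = (0.7071, 5.7071, 2.0000)
after link 3: o_3 = (2.8284, 9.2426, 2.0000)

2.828 9.243 2.000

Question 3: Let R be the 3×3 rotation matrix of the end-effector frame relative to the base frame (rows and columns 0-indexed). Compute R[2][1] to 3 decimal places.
End-effector y-axis (col 1 of R) = (-0.0000,0.0000,-1.0000)
R[2][1] = -1.0000

-1.000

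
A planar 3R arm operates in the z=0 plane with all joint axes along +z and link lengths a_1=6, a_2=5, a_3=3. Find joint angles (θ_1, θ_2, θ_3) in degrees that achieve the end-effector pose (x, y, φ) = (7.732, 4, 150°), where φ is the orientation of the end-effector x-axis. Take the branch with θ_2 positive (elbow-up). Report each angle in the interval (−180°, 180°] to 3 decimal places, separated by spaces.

-0.001 30.002 119.999

wrist centre = target − a_3·(cos φ, sin φ) = (10.3301, 2.5000)
cos θ_2 = (112.9605−6²−5²)/(2·6·5) = 0.8660; θ_2 = 30.0020° (elbow-up)
β = atan2(2.5000,10.3301) = 13.6047°; ψ = atan2(2.5002,10.3300) = 13.6055°
θ_1 = β − ψ = -0.0008°
θ_3 = φ − θ_1 − θ_2 = 119.9988° (wrapped to (-180°,180°])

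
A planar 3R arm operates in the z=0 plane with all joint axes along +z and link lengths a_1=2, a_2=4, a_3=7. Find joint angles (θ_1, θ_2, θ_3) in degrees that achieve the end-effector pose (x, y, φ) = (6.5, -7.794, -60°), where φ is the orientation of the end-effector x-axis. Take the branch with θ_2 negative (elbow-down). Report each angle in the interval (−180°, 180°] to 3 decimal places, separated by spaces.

60.007 -120.003 -0.003

wrist centre = target − a_3·(cos φ, sin φ) = (3.0000, -1.7318)
cos θ_2 = (11.9992−2²−4²)/(2·2·4) = -0.5000; θ_2 = -120.0033° (elbow-down)
β = atan2(-1.7318,3.0000) = -29.9967°; ψ = atan2(-3.4640,-0.0002) = -90.0033°
θ_1 = β − ψ = 60.0065°
θ_3 = φ − θ_1 − θ_2 = -0.0033° (wrapped to (-180°,180°])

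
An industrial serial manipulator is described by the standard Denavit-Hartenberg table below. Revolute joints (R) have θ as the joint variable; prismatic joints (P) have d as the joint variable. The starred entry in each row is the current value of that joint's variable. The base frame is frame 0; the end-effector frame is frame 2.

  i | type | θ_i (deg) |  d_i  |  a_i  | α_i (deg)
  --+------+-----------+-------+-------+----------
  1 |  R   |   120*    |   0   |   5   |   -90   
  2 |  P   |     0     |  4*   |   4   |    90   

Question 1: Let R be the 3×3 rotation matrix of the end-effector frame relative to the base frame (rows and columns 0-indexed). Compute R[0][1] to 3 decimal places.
-0.866

End-effector y-axis (col 1 of R) = (-0.8660,-0.5000,0.0000)
R[0][1] = -0.8660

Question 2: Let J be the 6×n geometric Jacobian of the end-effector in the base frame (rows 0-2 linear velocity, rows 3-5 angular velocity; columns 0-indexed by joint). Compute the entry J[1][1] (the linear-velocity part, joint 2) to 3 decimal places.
-0.500

prismatic axis z_1 = (-0.8660,-0.5000,0.0000)
J_v[:, 1] = z_1; J_ω[:, 1] = (0,0,0)
entry J[1][1] = -0.5000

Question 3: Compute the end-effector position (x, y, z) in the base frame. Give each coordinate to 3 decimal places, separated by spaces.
-7.964 5.794 0.000

after link 1: o_1 = (-2.5000, 4.3301, 0.0000)
after link 2: o_2 = (-7.9641, 5.7942, 0.0000)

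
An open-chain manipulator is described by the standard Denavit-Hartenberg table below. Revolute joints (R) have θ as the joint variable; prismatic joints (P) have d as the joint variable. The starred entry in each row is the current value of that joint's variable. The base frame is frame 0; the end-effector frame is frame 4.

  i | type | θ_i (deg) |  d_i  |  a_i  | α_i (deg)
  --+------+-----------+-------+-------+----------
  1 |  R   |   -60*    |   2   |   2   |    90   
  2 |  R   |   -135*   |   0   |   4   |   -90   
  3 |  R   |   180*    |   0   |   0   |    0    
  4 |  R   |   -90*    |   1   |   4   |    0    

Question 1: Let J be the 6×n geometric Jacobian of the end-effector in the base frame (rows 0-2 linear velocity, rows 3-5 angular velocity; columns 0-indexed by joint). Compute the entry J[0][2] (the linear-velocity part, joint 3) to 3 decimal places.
1.414

axis z_2 = (0.3536,-0.6124,-0.7071); lever o_n−o_2 = (3.8177,1.3876,-0.7071)
cross product → J_v[:, 2] = (1.4142,-2.4495,2.8284)
J_ω[:, 2] = z_2
entry J[0][2] = 1.4142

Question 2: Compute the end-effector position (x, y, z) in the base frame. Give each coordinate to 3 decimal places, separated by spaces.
after link 1: o_1 = (1.0000, -1.7321, 2.0000)
after link 2: o_2 = (-0.4142, 0.7174, -0.8284)
after link 3: o_3 = (-0.4142, 0.7174, -0.8284)
after link 4: o_4 = (3.4034, 2.1051, -1.5355)

3.403 2.105 -1.536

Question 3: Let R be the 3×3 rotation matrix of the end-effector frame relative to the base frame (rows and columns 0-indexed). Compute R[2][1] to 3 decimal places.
0.707

End-effector y-axis (col 1 of R) = (0.3536,-0.6124,0.7071)
R[2][1] = 0.7071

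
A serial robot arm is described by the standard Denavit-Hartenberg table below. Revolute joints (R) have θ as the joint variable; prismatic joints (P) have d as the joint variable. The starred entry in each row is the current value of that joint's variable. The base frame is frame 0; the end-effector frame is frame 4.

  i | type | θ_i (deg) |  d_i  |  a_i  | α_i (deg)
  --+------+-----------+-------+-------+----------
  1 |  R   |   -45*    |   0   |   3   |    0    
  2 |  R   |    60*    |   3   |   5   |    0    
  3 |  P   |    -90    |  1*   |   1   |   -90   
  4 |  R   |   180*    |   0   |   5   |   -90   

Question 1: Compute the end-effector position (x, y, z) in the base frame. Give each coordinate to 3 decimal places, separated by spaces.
after link 1: o_1 = (2.1213, -2.1213, 0.0000)
after link 2: o_2 = (6.9509, -0.8272, 3.0000)
after link 3: o_3 = (7.2098, -1.7932, 4.0000)
after link 4: o_4 = (5.9157, 3.0365, 4.0000)

5.916 3.036 4.000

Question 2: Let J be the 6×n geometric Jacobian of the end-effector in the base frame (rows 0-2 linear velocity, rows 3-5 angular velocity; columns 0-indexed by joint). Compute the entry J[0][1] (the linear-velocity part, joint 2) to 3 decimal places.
-5.158

axis z_1 = (0.0000,0.0000,1.0000); lever o_n−o_1 = (3.7944,5.1578,4.0000)
cross product → J_v[:, 1] = (-5.1578,3.7944,0.0000)
J_ω[:, 1] = z_1
entry J[0][1] = -5.1578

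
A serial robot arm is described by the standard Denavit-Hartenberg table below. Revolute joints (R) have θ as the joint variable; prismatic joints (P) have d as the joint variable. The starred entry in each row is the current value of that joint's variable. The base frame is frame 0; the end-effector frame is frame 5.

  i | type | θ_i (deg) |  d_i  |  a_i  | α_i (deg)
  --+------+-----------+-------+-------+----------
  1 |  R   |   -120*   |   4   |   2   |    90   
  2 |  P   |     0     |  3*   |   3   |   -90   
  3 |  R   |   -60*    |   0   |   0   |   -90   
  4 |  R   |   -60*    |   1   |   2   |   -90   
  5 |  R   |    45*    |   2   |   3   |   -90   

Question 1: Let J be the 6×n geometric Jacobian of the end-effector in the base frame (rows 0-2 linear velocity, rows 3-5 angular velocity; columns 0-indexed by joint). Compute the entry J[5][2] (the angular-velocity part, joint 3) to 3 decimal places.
1.000

axis z_2 = (0.0000,0.0000,1.0000); lever o_n−o_2 = (-3.7927,1.1213,2.5692)
cross product → J_v[:, 2] = (-1.1213,-3.7927,0.0000)
J_ω[:, 2] = z_2
entry J[5][2] = 1.0000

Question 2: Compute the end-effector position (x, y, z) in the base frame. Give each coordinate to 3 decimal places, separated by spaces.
-8.891 -1.709 6.569

after link 1: o_1 = (-1.0000, -1.7321, 4.0000)
after link 2: o_2 = (-5.0981, -2.8301, 4.0000)
after link 3: o_3 = (-5.0981, -2.8301, 4.0000)
after link 4: o_4 = (-6.0981, -3.8301, 5.7321)
after link 5: o_5 = (-8.8908, -1.7088, 6.5692)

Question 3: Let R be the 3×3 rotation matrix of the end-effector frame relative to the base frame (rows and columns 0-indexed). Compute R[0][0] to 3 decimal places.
End-effector x-axis (col 0 of R) = (-0.3536,0.7071,0.6124)
R[0][0] = -0.3536

-0.354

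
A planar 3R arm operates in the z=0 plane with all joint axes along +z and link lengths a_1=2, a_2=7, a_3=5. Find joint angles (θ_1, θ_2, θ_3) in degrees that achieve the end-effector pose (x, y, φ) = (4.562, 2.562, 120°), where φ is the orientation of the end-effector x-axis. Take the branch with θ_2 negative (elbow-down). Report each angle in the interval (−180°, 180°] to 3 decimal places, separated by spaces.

wrist centre = target − a_3·(cos φ, sin φ) = (7.0620, -1.7681)
cos θ_2 = (52.9981−2²−7²)/(2·2·7) = -0.0001; θ_2 = -90.0039° (elbow-down)
β = atan2(-1.7681,7.0620) = -14.0563°; ψ = atan2(-7.0000,1.9995) = -74.0582°
θ_1 = β − ψ = 60.0019°
θ_3 = φ − θ_1 − θ_2 = 150.0020° (wrapped to (-180°,180°])

60.002 -90.004 150.002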